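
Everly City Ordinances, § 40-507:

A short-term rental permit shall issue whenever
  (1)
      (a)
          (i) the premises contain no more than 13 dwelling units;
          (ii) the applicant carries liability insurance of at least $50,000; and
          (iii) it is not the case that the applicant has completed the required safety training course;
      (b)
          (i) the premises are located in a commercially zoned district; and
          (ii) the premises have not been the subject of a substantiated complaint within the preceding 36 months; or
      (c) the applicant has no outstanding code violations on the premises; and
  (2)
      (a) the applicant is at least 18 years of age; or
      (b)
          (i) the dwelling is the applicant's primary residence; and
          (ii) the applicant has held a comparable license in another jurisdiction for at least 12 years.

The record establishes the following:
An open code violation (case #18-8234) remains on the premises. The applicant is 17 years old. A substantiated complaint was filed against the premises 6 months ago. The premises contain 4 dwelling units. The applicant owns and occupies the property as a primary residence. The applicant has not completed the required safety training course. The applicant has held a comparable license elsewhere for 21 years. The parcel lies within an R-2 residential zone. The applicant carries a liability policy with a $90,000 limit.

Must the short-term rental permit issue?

(i) ≤ 13 units — met.
(ii) insurance ≥ $50,000 — holds.
(iii) not (safety training) — satisfied.
(a): T AND T AND T → true.
(i) commercially zoned — not met.
(ii) no complaint in 36 mo. — not satisfied.
So (b) is not satisfied (F AND F).
(c) no code violations — fails.
(1) = T OR F OR F = true.
(a) age ≥ 18 — not met.
(i) primary residence — satisfied.
(ii) prior license ≥ 12 yr — holds.
(b): T AND T → true.
(2) = F OR T = true.
Overall: T AND T → true.

Yes — granted.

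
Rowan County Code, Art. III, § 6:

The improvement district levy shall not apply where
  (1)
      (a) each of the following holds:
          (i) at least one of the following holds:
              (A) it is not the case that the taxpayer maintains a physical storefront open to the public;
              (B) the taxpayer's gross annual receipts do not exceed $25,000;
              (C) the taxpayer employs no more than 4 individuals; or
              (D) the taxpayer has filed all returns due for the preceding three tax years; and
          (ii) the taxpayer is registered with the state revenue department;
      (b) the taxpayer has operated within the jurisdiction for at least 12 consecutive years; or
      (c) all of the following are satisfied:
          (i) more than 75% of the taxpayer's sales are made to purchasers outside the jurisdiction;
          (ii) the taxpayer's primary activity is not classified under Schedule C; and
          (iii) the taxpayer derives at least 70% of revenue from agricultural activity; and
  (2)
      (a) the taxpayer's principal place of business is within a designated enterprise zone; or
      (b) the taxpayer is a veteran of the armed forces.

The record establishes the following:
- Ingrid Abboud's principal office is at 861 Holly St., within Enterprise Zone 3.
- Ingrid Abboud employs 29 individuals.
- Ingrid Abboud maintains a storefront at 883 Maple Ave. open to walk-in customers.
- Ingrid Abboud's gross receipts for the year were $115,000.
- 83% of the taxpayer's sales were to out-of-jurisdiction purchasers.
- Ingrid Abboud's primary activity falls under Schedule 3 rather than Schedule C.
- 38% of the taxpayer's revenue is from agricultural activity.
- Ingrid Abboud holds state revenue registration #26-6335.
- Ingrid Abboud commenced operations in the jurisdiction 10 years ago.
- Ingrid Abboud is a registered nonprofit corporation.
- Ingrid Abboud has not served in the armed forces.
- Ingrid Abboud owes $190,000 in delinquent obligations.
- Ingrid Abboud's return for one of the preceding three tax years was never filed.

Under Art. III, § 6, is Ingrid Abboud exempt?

No — not exempt.

(A) not (has storefront) — fails.
(B) receipts ≤ $25,000 — fails.
(C) ≤ 4 employees — fails.
(D) returns current — not satisfied.
(i) = F OR F OR F OR F = false.
(ii) state-registered — met.
(a): F AND T → false.
(b) ≥ 12 yrs in jurisdiction — not met.
(i) >75% out-of-jur. sales — holds.
(ii) not (Schedule C activity) — met.
(iii) ≥70% agricultural — not met.
(c): T AND T AND F → false.
(1): F OR F OR F → false.
(a) in enterprise zone — met.
(b) veteran — fails.
(2): T OR F → true.
So Overall is not satisfied (F AND T).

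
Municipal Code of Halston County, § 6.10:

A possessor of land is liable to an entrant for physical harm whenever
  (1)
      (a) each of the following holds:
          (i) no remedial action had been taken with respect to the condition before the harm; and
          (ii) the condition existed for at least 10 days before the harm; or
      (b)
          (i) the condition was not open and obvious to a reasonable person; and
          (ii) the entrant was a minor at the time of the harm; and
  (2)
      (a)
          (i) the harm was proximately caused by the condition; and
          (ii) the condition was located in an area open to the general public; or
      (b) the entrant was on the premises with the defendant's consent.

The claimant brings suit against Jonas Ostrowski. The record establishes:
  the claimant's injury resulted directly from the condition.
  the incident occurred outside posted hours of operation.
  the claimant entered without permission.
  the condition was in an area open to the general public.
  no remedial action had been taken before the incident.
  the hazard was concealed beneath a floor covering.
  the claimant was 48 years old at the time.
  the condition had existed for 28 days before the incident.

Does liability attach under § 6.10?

Yes — liable.

(i) no remedial action — met.
(ii) condition ≥10 days old — holds.
(a): T AND T → true.
(i) not open/obvious — satisfied.
(ii) entrant a minor — not met.
(b): T AND F → false.
(1) = T OR F = true.
(i) proximate cause — holds.
(ii) public area — satisfied.
(a): T AND T → true.
(b) consent to enter — fails.
(2): T OR F → true.
Overall = T AND T = true.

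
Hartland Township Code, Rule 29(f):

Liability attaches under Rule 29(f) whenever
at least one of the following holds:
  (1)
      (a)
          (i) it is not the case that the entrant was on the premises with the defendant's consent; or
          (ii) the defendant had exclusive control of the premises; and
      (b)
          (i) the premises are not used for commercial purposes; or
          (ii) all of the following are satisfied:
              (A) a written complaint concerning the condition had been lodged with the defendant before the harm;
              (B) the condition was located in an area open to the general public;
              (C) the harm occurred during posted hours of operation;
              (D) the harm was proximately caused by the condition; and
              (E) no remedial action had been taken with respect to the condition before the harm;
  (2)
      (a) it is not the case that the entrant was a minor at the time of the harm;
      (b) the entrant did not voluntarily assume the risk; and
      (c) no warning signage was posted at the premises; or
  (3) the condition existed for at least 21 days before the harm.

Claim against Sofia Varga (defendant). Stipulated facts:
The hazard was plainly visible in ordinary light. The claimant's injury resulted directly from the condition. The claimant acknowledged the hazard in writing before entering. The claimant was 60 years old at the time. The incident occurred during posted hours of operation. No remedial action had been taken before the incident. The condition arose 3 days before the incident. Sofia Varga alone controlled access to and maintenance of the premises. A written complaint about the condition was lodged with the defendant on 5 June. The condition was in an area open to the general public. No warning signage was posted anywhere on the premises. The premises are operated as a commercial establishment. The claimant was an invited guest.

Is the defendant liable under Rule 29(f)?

(i) not (consent to enter) — fails.
(ii) exclusive control — holds.
So (a) is satisfied (F OR T).
(i) not (commercial use) — not met.
(A) complaint lodged — met.
(B) public area — met.
(C) during posted hours — met.
(D) proximate cause — holds.
(E) no remedial action — satisfied.
So (ii) is satisfied (T AND T AND T AND T AND T).
So (b) is satisfied (F OR T).
(1) = T AND T = true.
(a) not (entrant a minor) — holds.
(b) no assumed risk — fails.
(c) no signage posted — met.
(2) = T AND F AND T = false.
(3) condition ≥21 days old — not satisfied.
Overall = T OR F OR F = true.

Yes — liable.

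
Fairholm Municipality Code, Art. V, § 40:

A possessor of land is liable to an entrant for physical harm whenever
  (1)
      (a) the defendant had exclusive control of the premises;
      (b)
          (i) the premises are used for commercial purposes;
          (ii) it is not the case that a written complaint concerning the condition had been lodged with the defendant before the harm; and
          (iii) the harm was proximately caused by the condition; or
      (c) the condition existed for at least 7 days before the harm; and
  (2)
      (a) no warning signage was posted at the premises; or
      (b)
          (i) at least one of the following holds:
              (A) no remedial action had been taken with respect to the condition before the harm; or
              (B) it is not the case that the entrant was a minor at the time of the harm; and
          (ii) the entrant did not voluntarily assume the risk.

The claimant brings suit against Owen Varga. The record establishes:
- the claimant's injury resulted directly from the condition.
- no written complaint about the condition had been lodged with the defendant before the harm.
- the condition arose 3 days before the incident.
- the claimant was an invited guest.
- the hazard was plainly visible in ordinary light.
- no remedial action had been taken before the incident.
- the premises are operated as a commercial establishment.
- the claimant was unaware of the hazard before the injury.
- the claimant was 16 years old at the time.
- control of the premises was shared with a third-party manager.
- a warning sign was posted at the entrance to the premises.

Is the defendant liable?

Yes — liable.

(a) exclusive control — fails.
(i) commercial use — holds.
(ii) not (complaint lodged) — holds.
(iii) proximate cause — met.
(b) = T AND T AND T = true.
(c) condition ≥7 days old — fails.
So (1) is satisfied (F OR T OR F).
(a) no signage posted — not met.
(A) no remedial action — holds.
(B) not (entrant a minor) — not met.
(i): T OR F → true.
(ii) no assumed risk — met.
(b) = T AND T = true.
(2) = F OR T = true.
Overall = T AND T = true.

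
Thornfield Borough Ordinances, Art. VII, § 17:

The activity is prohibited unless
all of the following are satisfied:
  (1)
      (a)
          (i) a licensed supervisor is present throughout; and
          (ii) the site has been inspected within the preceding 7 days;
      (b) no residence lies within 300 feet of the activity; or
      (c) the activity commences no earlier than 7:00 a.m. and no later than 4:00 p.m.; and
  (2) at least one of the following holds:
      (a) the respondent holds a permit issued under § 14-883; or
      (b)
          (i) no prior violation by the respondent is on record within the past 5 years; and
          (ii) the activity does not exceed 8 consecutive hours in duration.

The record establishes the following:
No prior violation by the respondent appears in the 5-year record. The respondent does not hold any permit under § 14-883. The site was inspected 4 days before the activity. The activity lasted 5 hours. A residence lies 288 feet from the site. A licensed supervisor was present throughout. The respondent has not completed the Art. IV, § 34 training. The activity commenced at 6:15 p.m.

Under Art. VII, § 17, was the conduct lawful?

Yes — lawful.

(i) supervisor present — met.
(ii) site inspected — met.
(a): T AND T → true.
(b) no residence in 300 ft — not met.
(c) start within hours — fails.
(1): T OR F OR F → true.
(a) holds permit — fails.
(i) no prior violation — satisfied.
(ii) ≤ 8 hrs duration — met.
(b) = T AND T = true.
(2) = F OR T = true.
Overall: T AND T → true.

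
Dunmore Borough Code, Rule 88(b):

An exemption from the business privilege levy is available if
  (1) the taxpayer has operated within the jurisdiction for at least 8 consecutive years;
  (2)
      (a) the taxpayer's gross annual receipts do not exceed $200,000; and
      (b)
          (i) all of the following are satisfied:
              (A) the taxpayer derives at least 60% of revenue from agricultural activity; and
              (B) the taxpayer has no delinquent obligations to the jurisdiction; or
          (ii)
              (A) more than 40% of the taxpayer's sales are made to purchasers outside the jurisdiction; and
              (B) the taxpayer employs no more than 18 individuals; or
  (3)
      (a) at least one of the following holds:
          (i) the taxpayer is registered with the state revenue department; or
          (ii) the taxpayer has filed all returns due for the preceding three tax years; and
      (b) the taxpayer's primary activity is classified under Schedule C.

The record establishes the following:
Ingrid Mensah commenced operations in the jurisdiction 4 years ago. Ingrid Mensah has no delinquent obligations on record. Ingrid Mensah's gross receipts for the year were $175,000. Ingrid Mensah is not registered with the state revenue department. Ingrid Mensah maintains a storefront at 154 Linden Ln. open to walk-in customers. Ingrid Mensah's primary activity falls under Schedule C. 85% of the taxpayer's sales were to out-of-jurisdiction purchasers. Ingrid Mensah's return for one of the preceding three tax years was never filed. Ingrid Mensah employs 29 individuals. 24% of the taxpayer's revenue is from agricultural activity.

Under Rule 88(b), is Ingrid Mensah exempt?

No — not exempt.

(1) ≥ 8 yrs in jurisdiction — fails.
(a) receipts ≤ $200,000 — satisfied.
(A) ≥60% agricultural — not met.
(B) no delinquency — holds.
(i): F AND T → false.
(A) >40% out-of-jur. sales — satisfied.
(B) ≤ 18 employees — not satisfied.
(ii) = T AND F = false.
(b): F OR F → false.
So (2) is not satisfied (T AND F).
(i) state-registered — fails.
(ii) returns current — not satisfied.
(a): F OR F → false.
(b) Schedule C activity — met.
(3) = F AND T = false.
Overall = F OR F OR F = false.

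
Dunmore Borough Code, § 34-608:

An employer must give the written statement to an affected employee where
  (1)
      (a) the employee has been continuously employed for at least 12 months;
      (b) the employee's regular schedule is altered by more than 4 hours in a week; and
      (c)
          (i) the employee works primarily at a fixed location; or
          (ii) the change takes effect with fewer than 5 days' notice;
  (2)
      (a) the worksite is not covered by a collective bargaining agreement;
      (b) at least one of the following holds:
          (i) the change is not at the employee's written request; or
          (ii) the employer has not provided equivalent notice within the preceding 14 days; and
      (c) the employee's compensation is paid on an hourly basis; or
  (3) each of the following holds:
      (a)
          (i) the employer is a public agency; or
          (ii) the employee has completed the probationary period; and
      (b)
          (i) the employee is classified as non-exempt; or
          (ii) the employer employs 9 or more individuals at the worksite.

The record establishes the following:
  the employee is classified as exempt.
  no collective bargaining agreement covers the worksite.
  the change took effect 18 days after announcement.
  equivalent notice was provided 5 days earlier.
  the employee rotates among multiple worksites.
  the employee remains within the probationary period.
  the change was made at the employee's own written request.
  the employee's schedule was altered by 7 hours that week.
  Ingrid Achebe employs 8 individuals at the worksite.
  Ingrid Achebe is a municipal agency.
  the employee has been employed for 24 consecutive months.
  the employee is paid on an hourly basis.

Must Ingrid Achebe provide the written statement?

(a) tenure ≥ 12 mo. — satisfied.
(b) schedule shift > 4h — met.
(i) fixed location — fails.
(ii) < 5 days' notice — fails.
(c): F OR F → false.
(1) = T AND T AND F = false.
(a) no CBA — met.
(i) not employee-requested — not satisfied.
(ii) no recent notice — not satisfied.
(b) = F OR F = false.
(c) hourly-paid — satisfied.
(2) = T AND F AND T = false.
(i) public agency — satisfied.
(ii) past probation — not satisfied.
So (a) is satisfied (T OR F).
(i) non-exempt — not met.
(ii) ≥ 9 at site — fails.
(b): F OR F → false.
(3) = T AND F = false.
Overall: F OR F OR F → false.

No — not required.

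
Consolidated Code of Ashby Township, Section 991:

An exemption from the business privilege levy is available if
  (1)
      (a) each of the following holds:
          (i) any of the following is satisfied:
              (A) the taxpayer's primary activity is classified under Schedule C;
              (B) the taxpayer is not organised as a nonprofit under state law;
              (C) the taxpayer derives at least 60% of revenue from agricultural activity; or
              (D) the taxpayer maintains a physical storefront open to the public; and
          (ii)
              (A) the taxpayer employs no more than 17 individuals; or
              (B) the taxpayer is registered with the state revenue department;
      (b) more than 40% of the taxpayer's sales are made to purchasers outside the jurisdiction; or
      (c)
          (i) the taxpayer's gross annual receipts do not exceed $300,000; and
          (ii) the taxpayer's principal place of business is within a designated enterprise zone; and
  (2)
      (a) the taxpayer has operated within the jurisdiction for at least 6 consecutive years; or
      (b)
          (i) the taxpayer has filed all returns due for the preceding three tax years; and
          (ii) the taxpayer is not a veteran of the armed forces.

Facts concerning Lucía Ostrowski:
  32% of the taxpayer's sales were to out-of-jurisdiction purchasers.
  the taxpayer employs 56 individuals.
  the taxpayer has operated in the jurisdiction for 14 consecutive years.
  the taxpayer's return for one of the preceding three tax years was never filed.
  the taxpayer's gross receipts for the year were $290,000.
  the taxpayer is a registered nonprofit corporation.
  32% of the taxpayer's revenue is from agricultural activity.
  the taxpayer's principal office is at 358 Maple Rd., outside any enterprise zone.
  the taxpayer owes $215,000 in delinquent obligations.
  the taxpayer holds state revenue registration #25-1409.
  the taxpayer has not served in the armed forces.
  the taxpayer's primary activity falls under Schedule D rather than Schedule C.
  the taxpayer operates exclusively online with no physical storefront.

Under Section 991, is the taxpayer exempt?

No — not exempt.

(A) Schedule C activity — not met.
(B) not (nonprofit) — fails.
(C) ≥60% agricultural — not met.
(D) has storefront — not met.
So (i) is not satisfied (F OR F OR F OR F).
(A) ≤ 17 employees — not satisfied.
(B) state-registered — met.
(ii) = F OR T = true.
(a) = F AND T = false.
(b) >40% out-of-jur. sales — fails.
(i) receipts ≤ $300,000 — satisfied.
(ii) in enterprise zone — not met.
(c): T AND F → false.
(1) = F OR F OR F = false.
(a) ≥ 6 yrs in jurisdiction — satisfied.
(i) returns current — not satisfied.
(ii) not (veteran) — satisfied.
So (b) is not satisfied (F AND T).
So (2) is satisfied (T OR F).
Overall = F AND T = false.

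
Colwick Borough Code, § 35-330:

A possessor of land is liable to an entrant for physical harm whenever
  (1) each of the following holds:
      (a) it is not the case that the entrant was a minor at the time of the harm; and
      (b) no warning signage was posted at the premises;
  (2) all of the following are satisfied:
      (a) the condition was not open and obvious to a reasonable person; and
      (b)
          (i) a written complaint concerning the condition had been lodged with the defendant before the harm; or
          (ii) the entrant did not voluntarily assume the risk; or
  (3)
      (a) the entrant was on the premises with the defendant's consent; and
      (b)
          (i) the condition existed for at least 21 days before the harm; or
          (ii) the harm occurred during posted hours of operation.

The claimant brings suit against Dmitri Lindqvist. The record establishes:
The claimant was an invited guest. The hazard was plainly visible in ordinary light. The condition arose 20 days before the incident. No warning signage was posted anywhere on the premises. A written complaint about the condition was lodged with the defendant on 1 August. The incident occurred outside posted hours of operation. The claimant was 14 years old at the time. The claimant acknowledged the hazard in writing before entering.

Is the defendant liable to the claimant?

(a) not (entrant a minor) — fails.
(b) no signage posted — satisfied.
(1): F AND T → false.
(a) not open/obvious — fails.
(i) complaint lodged — met.
(ii) no assumed risk — fails.
(b) = T OR F = true.
(2) = F AND T = false.
(a) consent to enter — satisfied.
(i) condition ≥21 days old — not met.
(ii) during posted hours — fails.
So (b) is not satisfied (F OR F).
So (3) is not satisfied (T AND F).
Overall = F OR F OR F = false.

No — not liable.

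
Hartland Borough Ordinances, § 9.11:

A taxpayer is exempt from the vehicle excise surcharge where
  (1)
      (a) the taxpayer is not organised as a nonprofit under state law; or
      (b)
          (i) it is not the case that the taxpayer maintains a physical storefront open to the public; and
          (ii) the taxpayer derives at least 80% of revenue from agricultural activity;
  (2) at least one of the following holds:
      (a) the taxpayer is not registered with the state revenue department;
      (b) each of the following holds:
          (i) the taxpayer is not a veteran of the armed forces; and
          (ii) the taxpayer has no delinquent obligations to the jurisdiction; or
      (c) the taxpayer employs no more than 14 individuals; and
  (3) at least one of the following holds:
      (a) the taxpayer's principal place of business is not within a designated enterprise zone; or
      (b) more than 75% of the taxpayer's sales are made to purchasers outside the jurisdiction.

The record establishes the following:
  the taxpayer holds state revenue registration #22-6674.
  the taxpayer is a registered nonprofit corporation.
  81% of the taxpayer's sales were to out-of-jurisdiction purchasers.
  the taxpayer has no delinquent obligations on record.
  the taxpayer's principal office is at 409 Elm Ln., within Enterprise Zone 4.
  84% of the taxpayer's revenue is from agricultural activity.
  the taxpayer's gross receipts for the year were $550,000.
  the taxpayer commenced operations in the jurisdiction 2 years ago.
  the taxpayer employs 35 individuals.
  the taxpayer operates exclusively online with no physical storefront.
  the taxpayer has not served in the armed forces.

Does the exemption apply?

(a) not (nonprofit) — not met.
(i) not (has storefront) — met.
(ii) ≥80% agricultural — holds.
(b) = T AND T = true.
So (1) is satisfied (F OR T).
(a) not (state-registered) — not met.
(i) not (veteran) — satisfied.
(ii) no delinquency — holds.
So (b) is satisfied (T AND T).
(c) ≤ 14 employees — not met.
(2) = F OR T OR F = true.
(a) not (in enterprise zone) — fails.
(b) >75% out-of-jur. sales — holds.
So (3) is satisfied (F OR T).
Overall: T AND T AND T → true.

Yes — exempt.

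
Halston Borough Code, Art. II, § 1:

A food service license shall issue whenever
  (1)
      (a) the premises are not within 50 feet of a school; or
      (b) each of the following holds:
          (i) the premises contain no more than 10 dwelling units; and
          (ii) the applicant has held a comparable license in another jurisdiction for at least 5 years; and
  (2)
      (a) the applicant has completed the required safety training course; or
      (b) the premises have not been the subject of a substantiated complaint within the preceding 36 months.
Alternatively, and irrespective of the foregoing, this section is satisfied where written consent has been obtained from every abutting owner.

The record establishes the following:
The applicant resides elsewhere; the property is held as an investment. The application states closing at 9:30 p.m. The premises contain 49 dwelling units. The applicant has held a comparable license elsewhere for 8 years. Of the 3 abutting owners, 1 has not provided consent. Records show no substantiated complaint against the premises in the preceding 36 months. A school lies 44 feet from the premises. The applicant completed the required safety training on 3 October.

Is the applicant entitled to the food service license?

No — denied.

(a) ≥50 ft from school — fails.
(i) ≤ 10 units — not met.
(ii) prior license ≥ 5 yr — holds.
So (b) is not satisfied (F AND T).
So (1) is not satisfied (F OR F).
(a) safety training — holds.
(b) no complaint in 36 mo. — holds.
So (2) is satisfied (T OR T).
So Overall is not satisfied (F AND T).
Exception (all abutters consent) — not satisfied.
Result: main false OR exception false → false.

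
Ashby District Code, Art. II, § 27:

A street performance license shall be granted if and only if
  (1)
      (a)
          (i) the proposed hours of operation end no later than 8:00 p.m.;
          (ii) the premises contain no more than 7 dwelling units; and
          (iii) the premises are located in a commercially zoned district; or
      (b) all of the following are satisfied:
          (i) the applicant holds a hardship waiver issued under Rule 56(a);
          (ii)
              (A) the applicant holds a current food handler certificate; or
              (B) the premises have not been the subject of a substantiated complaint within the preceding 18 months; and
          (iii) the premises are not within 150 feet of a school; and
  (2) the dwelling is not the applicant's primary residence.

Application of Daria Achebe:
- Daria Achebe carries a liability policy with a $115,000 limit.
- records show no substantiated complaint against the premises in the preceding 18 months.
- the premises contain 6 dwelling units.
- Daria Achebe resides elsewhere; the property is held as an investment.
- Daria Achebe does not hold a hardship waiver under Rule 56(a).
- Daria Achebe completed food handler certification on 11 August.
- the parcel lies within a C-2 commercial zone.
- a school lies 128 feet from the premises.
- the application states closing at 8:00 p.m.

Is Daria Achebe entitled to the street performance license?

(i) closes by 8 p.m. — met.
(ii) ≤ 7 units — holds.
(iii) commercially zoned — met.
(a): T AND T AND T → true.
(i) hardship waiver — not met.
(A) food handler cert. — holds.
(B) no complaint in 18 mo. — holds.
So (ii) is satisfied (T OR T).
(iii) ≥150 ft from school — not satisfied.
So (b) is not satisfied (F AND T AND F).
So (1) is satisfied (T OR F).
(2) not (primary residence) — satisfied.
Overall: T AND T → true.

Yes — granted.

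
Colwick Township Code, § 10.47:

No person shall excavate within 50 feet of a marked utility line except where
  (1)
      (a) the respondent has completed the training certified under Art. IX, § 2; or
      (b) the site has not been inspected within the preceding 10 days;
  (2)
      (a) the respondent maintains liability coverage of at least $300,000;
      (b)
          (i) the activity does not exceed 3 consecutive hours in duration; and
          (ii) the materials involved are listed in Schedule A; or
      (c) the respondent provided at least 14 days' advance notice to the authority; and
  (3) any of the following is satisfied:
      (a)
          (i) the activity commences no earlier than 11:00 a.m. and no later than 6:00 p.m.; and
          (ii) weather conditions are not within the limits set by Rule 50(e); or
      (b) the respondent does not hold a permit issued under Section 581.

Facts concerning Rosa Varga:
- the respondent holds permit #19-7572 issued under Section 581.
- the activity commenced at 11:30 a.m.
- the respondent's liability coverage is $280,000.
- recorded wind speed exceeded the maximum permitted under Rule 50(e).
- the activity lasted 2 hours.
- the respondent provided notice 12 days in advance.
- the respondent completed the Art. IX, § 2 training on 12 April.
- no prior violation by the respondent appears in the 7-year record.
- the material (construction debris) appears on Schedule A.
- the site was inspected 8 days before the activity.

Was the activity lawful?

Yes — lawful.

(a) training certified — satisfied.
(b) not (site inspected) — not met.
(1) = T OR F = true.
(a) coverage ≥ $300,000 — not satisfied.
(i) ≤ 3 hrs duration — holds.
(ii) Schedule A material — satisfied.
So (b) is satisfied (T AND T).
(c) ≥14 days' notice — not met.
(2) = F OR T OR F = true.
(i) start within hours — holds.
(ii) not (weather ok) — holds.
(a) = T AND T = true.
(b) not (holds permit) — fails.
So (3) is satisfied (T OR F).
So Overall is satisfied (T AND T AND T).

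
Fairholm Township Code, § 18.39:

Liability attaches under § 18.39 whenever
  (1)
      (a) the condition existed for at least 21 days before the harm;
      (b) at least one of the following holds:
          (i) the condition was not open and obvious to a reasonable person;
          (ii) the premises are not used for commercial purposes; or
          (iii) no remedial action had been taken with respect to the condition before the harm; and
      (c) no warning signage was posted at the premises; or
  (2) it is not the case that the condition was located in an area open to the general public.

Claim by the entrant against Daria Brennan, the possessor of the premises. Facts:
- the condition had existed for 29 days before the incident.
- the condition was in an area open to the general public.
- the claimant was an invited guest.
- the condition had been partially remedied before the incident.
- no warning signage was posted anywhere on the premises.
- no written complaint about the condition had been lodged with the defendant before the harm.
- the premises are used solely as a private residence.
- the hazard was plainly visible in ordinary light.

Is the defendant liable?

(a) condition ≥21 days old — satisfied.
(i) not open/obvious — not met.
(ii) not (commercial use) — satisfied.
(iii) no remedial action — not met.
(b): F OR T OR F → true.
(c) no signage posted — holds.
So (1) is satisfied (T AND T AND T).
(2) not (public area) — fails.
Overall: T OR F → true.

Yes — liable.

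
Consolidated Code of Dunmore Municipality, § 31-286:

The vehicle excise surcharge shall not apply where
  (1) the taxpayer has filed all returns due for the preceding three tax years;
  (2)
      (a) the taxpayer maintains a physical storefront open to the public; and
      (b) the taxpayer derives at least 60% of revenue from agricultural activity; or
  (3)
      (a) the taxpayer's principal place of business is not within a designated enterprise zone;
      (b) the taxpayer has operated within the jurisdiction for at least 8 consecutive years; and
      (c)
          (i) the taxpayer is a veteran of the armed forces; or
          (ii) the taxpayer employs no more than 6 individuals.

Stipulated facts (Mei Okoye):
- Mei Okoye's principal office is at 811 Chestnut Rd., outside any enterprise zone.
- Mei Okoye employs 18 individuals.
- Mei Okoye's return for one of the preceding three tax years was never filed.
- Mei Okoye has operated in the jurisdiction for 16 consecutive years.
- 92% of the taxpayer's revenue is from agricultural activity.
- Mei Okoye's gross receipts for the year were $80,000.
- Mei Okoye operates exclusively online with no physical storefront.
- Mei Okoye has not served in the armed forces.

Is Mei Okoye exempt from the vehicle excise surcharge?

No — not exempt.

(1) returns current — not satisfied.
(a) has storefront — not satisfied.
(b) ≥60% agricultural — holds.
(2) = F AND T = false.
(a) not (in enterprise zone) — holds.
(b) ≥ 8 yrs in jurisdiction — met.
(i) veteran — not satisfied.
(ii) ≤ 6 employees — not met.
So (c) is not satisfied (F OR F).
So (3) is not satisfied (T AND T AND F).
Overall: F OR F OR F → false.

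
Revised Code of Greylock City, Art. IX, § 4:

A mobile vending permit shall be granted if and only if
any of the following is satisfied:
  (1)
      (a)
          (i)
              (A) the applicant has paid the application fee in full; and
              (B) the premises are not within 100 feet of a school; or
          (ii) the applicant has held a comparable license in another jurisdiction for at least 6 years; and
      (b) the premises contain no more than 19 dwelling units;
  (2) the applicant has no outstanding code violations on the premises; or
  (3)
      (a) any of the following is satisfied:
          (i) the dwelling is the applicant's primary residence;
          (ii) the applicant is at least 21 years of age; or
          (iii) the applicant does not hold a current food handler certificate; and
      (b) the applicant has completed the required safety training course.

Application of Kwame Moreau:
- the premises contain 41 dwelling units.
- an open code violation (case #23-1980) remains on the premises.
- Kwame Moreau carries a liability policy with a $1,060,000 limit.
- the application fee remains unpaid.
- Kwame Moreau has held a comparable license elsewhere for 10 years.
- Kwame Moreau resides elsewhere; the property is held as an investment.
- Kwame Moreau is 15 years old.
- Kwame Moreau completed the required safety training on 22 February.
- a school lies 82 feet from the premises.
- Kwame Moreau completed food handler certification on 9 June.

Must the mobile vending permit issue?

No — denied.

(A) fee paid — not met.
(B) ≥100 ft from school — not met.
(i) = F AND F = false.
(ii) prior license ≥ 6 yr — met.
(a) = F OR T = true.
(b) ≤ 19 units — not met.
(1) = T AND F = false.
(2) no code violations — not met.
(i) primary residence — not satisfied.
(ii) age ≥ 21 — not met.
(iii) not (food handler cert.) — not met.
(a): F OR F OR F → false.
(b) safety training — met.
So (3) is not satisfied (F AND T).
Overall = F OR F OR F = false.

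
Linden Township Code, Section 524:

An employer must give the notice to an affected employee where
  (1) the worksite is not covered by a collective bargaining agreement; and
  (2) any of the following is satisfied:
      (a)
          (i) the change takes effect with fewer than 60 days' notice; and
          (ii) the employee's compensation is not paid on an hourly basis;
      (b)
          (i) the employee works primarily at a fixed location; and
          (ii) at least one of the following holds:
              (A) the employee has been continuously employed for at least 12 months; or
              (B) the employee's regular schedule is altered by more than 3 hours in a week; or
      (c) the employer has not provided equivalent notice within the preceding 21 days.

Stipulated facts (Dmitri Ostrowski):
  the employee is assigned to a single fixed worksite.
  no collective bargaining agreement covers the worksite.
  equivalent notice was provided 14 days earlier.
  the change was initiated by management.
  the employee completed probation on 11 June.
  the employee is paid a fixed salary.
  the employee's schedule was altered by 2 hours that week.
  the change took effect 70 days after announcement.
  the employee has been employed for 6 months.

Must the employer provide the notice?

(1) no CBA — holds.
(i) < 60 days' notice — fails.
(ii) not (hourly-paid) — satisfied.
So (a) is not satisfied (F AND T).
(i) fixed location — satisfied.
(A) tenure ≥ 12 mo. — fails.
(B) schedule shift > 3h — not satisfied.
(ii) = F OR F = false.
(b) = T AND F = false.
(c) no recent notice — fails.
So (2) is not satisfied (F OR F OR F).
Overall = T AND F = false.

No — not required.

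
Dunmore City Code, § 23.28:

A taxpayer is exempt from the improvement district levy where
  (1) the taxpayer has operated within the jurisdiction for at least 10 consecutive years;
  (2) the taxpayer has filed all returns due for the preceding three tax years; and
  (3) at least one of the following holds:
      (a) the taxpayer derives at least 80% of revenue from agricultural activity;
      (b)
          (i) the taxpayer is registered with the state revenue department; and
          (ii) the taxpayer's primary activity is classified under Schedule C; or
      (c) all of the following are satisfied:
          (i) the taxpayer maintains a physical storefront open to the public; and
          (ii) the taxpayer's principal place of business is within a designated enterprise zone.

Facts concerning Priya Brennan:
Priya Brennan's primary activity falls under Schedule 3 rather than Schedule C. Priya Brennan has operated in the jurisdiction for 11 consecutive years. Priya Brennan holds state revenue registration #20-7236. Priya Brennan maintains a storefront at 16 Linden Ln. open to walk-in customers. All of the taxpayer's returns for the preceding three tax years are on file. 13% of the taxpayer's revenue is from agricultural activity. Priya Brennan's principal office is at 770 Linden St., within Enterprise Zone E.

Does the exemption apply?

(1) ≥ 10 yrs in jurisdiction — holds.
(2) returns current — met.
(a) ≥80% agricultural — not met.
(i) state-registered — holds.
(ii) Schedule C activity — fails.
So (b) is not satisfied (T AND F).
(i) has storefront — met.
(ii) in enterprise zone — met.
(c) = T AND T = true.
So (3) is satisfied (F OR F OR T).
So Overall is satisfied (T AND T AND T).

Yes — exempt.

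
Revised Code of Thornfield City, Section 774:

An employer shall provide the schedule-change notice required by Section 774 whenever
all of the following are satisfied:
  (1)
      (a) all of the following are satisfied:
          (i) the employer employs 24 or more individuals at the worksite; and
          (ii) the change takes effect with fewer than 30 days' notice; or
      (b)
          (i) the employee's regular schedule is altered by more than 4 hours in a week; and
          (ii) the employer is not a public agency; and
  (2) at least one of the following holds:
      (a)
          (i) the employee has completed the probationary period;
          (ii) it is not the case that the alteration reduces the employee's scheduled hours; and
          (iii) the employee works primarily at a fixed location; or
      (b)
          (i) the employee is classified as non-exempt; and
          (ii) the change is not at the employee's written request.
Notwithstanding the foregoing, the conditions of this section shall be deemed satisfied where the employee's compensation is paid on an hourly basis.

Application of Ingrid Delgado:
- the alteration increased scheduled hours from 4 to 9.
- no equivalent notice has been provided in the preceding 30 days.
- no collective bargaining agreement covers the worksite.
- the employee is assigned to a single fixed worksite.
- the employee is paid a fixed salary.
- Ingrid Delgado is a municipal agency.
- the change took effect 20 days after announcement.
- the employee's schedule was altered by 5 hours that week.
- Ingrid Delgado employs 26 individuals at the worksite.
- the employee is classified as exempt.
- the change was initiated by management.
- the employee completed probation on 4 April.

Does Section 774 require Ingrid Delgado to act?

Yes — required.

(i) ≥ 24 at site — satisfied.
(ii) < 30 days' notice — met.
(a) = T AND T = true.
(i) schedule shift > 4h — met.
(ii) not (public agency) — not satisfied.
So (b) is not satisfied (T AND F).
So (1) is satisfied (T OR F).
(i) past probation — holds.
(ii) not (hours reduced) — satisfied.
(iii) fixed location — met.
(a) = T AND T AND T = true.
(i) non-exempt — fails.
(ii) not employee-requested — satisfied.
(b): F AND T → false.
(2): T OR F → true.
Overall = T AND T = true.
Exception (hourly-paid) — not satisfied.
Result: main true OR exception false → true.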